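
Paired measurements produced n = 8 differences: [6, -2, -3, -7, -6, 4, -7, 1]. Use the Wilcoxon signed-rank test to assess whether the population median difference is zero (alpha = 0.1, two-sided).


Step 1: Drop any zero differences (none here) and take |d_i|.
|d| = [6, 2, 3, 7, 6, 4, 7, 1]
Step 2: Midrank |d_i| (ties get averaged ranks).
ranks: |6|->5.5, |2|->2, |3|->3, |7|->7.5, |6|->5.5, |4|->4, |7|->7.5, |1|->1
Step 3: Attach original signs; sum ranks with positive sign and with negative sign.
W+ = 5.5 + 4 + 1 = 10.5
W- = 2 + 3 + 7.5 + 5.5 + 7.5 = 25.5
(Check: W+ + W- = 36 should equal n(n+1)/2 = 36.)
Step 4: Test statistic W = min(W+, W-) = 10.5.
Step 5: Ties in |d|, so use the tie-corrected normal approximation.
        E[W] = n(n+1)/4 = 8*9/4 = 18.
        Tie groups: |d|=6 (t=2), |d|=7 (t=2); sum(t^3 - t) = 12.
        Var[W] = n(n+1)(2n+1)/24 - sum(t^3-t)/48 = 1224/24 - 12/48 = 50.75.
        z = (W - E[W]) / sqrt(Var[W]) = (10.5 - 18) / 7.1239 = -1.0528.
        Two-sided p = 2*Phi(z) = 0.292436.
Step 6: alpha = 0.1. fail to reject H0.

W+ = 10.5, W- = 25.5, W = min = 10.5, p = 0.292436, fail to reject H0.


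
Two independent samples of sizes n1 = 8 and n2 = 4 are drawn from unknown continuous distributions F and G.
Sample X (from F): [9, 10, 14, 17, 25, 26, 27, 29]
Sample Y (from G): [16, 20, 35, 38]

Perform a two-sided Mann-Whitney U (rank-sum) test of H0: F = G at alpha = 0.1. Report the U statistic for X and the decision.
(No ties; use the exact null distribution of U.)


Step 1: Combine and sort all 12 observations; assign midranks.
sorted (value, group): (9,X), (10,X), (14,X), (16,Y), (17,X), (20,Y), (25,X), (26,X), (27,X), (29,X), (35,Y), (38,Y)
ranks: 9->1, 10->2, 14->3, 16->4, 17->5, 20->6, 25->7, 26->8, 27->9, 29->10, 35->11, 38->12
Step 2: Rank sum for X: R1 = 1 + 2 + 3 + 5 + 7 + 8 + 9 + 10 = 45.
Step 3: U_X = R1 - n1(n1+1)/2 = 45 - 8*9/2 = 45 - 36 = 9.
       U_Y = n1*n2 - U_X = 32 - 9 = 23.
Step 4: No ties, so the exact null distribution of U (based on enumerating the C(12,8) = 495 equally likely rank assignments) gives the two-sided p-value.
Step 5: p-value = 0.282828; compare to alpha = 0.1. fail to reject H0.

U_X = 9, p = 0.282828, fail to reject H0 at alpha = 0.1.


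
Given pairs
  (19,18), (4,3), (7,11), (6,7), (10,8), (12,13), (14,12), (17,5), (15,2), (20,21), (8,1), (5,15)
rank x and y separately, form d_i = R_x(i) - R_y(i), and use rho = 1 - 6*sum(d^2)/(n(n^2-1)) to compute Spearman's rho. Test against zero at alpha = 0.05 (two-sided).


Step 1: Rank x and y separately (midranks; no ties here).
rank(x): 19->11, 4->1, 7->4, 6->3, 10->6, 12->7, 14->8, 17->10, 15->9, 20->12, 8->5, 5->2
rank(y): 18->11, 3->3, 11->7, 7->5, 8->6, 13->9, 12->8, 5->4, 2->2, 21->12, 1->1, 15->10
Step 2: d_i = R_x(i) - R_y(i); compute d_i^2.
  (11-11)^2=0, (1-3)^2=4, (4-7)^2=9, (3-5)^2=4, (6-6)^2=0, (7-9)^2=4, (8-8)^2=0, (10-4)^2=36, (9-2)^2=49, (12-12)^2=0, (5-1)^2=16, (2-10)^2=64
sum(d^2) = 186.
Step 3: rho = 1 - 6*186 / (12*(12^2 - 1)) = 1 - 1116/1716 = 0.349650.
Step 4: Under H0, t = rho * sqrt((n-2)/(1-rho^2)) = 1.1802 ~ t(10).
Step 5: Two-sided p-value from the t-distribution with 10 df = 0.265239.
Step 6: alpha = 0.05. fail to reject H0.

rho = 0.3497, p = 0.265239, fail to reject H0 at alpha = 0.05.


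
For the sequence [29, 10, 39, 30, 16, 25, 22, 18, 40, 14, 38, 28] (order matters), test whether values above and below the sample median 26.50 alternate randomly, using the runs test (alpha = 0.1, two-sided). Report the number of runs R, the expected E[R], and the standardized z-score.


Step 1: Compute median = 26.50; label A = above, B = below.
Labels in order: ABAABBBBABAA  (n_A = 6, n_B = 6)
Step 2: Count runs R = 7.
Step 3: Under H0 (random ordering), E[R] = 2*n_A*n_B/(n_A+n_B) + 1 = 2*6*6/12 + 1 = 7.0000.
        Var[R] = 2*n_A*n_B*(2*n_A*n_B - n_A - n_B) / ((n_A+n_B)^2 * (n_A+n_B-1)) = 4320/1584 = 2.7273.
        SD[R] = 1.6514.
Step 4: R = E[R], so z = 0 with no continuity correction.
Step 5: Two-sided p-value via normal approximation = 2*(1 - Phi(|z|)) = 1.000000.
Step 6: alpha = 0.1. fail to reject H0.

R = 7, z = 0.0000, p = 1.000000, fail to reject H0.


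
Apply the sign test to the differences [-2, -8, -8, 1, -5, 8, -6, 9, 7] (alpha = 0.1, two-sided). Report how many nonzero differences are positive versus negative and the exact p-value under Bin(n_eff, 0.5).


Step 1: Discard zero differences. Original n = 9; n_eff = number of nonzero differences = 9.
Nonzero differences (with sign): -2, -8, -8, +1, -5, +8, -6, +9, +7
Step 2: Count signs: positive = 4, negative = 5.
Step 3: Under H0: P(positive) = 0.5, so the number of positives S ~ Bin(9, 0.5).
Step 4: Two-sided exact p-value = sum of Bin(9,0.5) probabilities at or below the observed probability = 1.000000.
Step 5: alpha = 0.1. fail to reject H0.

n_eff = 9, pos = 4, neg = 5, p = 1.000000, fail to reject H0.


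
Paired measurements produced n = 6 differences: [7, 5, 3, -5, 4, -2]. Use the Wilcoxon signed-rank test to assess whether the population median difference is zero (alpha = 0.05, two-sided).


Step 1: Drop any zero differences (none here) and take |d_i|.
|d| = [7, 5, 3, 5, 4, 2]
Step 2: Midrank |d_i| (ties get averaged ranks).
ranks: |7|->6, |5|->4.5, |3|->2, |5|->4.5, |4|->3, |2|->1
Step 3: Attach original signs; sum ranks with positive sign and with negative sign.
W+ = 6 + 4.5 + 2 + 3 = 15.5
W- = 4.5 + 1 = 5.5
(Check: W+ + W- = 21 should equal n(n+1)/2 = 21.)
Step 4: Test statistic W = min(W+, W-) = 5.5.
Step 5: Ties in |d|, so use the tie-corrected normal approximation.
        E[W] = n(n+1)/4 = 6*7/4 = 10.5.
        Tie groups: |d|=5 (t=2); sum(t^3 - t) = 6.
        Var[W] = n(n+1)(2n+1)/24 - sum(t^3-t)/48 = 546/24 - 6/48 = 22.625.
        z = (W - E[W]) / sqrt(Var[W]) = (5.5 - 10.5) / 4.7566 = -1.0512.
        Two-sided p = 2*Phi(z) = 0.293177.
Step 6: alpha = 0.05. fail to reject H0.

W+ = 15.5, W- = 5.5, W = min = 5.5, p = 0.293177, fail to reject H0.


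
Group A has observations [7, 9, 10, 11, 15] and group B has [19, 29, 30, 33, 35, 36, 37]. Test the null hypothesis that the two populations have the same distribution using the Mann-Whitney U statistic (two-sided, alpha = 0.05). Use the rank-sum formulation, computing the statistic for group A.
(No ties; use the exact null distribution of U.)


Step 1: Combine and sort all 12 observations; assign midranks.
sorted (value, group): (7,X), (9,X), (10,X), (11,X), (15,X), (19,Y), (29,Y), (30,Y), (33,Y), (35,Y), (36,Y), (37,Y)
ranks: 7->1, 9->2, 10->3, 11->4, 15->5, 19->6, 29->7, 30->8, 33->9, 35->10, 36->11, 37->12
Step 2: Rank sum for X: R1 = 1 + 2 + 3 + 4 + 5 = 15.
Step 3: U_X = R1 - n1(n1+1)/2 = 15 - 5*6/2 = 15 - 15 = 0.
       U_Y = n1*n2 - U_X = 35 - 0 = 35.
Step 4: No ties, so the exact null distribution of U (based on enumerating the C(12,5) = 792 equally likely rank assignments) gives the two-sided p-value.
Step 5: p-value = 0.002525; compare to alpha = 0.05. reject H0.

U_X = 0, p = 0.002525, reject H0 at alpha = 0.05.


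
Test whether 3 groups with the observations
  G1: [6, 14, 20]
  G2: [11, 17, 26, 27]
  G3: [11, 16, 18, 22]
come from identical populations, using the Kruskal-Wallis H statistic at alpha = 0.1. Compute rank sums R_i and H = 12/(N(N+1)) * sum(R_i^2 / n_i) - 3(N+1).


Step 1: Combine all N = 11 observations and assign midranks.
sorted (value, group, rank): (6,G1,1), (11,G2,2.5), (11,G3,2.5), (14,G1,4), (16,G3,5), (17,G2,6), (18,G3,7), (20,G1,8), (22,G3,9), (26,G2,10), (27,G2,11)
Step 2: Sum ranks within each group.
R_1 = 13 (n_1 = 3)
R_2 = 29.5 (n_2 = 4)
R_3 = 23.5 (n_3 = 4)
Step 3: H = 12/(N(N+1)) * sum(R_i^2/n_i) - 3(N+1)
     = 12/(11*12) * (13^2/3 + 29.5^2/4 + 23.5^2/4) - 3*12
     = 0.090909 * 411.958 - 36
     = 1.450758.
Step 4: Ties present; correction factor C = 1 - 6/(11^3 - 11) = 0.995455. Corrected H = 1.450758 / 0.995455 = 1.457382.
Step 5: Under H0, H ~ chi^2(2); p-value = 0.482540.
Step 6: alpha = 0.1. fail to reject H0.

H = 1.4574, df = 2, p = 0.482540, fail to reject H0.


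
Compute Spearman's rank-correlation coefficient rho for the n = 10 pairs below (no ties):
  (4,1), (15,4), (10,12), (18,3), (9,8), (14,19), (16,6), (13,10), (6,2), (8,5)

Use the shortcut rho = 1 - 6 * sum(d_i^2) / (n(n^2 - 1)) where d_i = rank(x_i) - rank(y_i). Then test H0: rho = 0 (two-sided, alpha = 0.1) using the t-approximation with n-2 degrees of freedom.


Step 1: Rank x and y separately (midranks; no ties here).
rank(x): 4->1, 15->8, 10->5, 18->10, 9->4, 14->7, 16->9, 13->6, 6->2, 8->3
rank(y): 1->1, 4->4, 12->9, 3->3, 8->7, 19->10, 6->6, 10->8, 2->2, 5->5
Step 2: d_i = R_x(i) - R_y(i); compute d_i^2.
  (1-1)^2=0, (8-4)^2=16, (5-9)^2=16, (10-3)^2=49, (4-7)^2=9, (7-10)^2=9, (9-6)^2=9, (6-8)^2=4, (2-2)^2=0, (3-5)^2=4
sum(d^2) = 116.
Step 3: rho = 1 - 6*116 / (10*(10^2 - 1)) = 1 - 696/990 = 0.296970.
Step 4: Under H0, t = rho * sqrt((n-2)/(1-rho^2)) = 0.8796 ~ t(8).
Step 5: Two-sided p-value from the t-distribution with 8 df = 0.404702.
Step 6: alpha = 0.1. fail to reject H0.

rho = 0.2970, p = 0.404702, fail to reject H0 at alpha = 0.1.


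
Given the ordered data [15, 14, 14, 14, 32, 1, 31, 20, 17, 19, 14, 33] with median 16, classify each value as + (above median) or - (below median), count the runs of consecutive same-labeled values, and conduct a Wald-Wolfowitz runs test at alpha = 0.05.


Step 1: Compute median = 16; label A = above, B = below.
Labels in order: BBBBABAAAABA  (n_A = 6, n_B = 6)
Step 2: Count runs R = 6.
Step 3: Under H0 (random ordering), E[R] = 2*n_A*n_B/(n_A+n_B) + 1 = 2*6*6/12 + 1 = 7.0000.
        Var[R] = 2*n_A*n_B*(2*n_A*n_B - n_A - n_B) / ((n_A+n_B)^2 * (n_A+n_B-1)) = 4320/1584 = 2.7273.
        SD[R] = 1.6514.
Step 4: Continuity-corrected z = (R + 0.5 - E[R]) / SD[R] = (6 + 0.5 - 7.0000) / 1.6514 = -0.3028.
Step 5: Two-sided p-value via normal approximation = 2*(1 - Phi(|z|)) = 0.762069.
Step 6: alpha = 0.05. fail to reject H0.

R = 6, z = -0.3028, p = 0.762069, fail to reject H0.


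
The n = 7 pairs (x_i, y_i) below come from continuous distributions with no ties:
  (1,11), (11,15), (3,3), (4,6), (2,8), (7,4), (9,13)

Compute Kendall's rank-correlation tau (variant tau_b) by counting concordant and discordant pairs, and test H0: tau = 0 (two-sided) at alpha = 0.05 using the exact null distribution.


Step 1: Enumerate the 21 unordered pairs (i,j) with i<j and classify each by sign(x_j-x_i) * sign(y_j-y_i).
  (1,2):dx=+10,dy=+4->C; (1,3):dx=+2,dy=-8->D; (1,4):dx=+3,dy=-5->D; (1,5):dx=+1,dy=-3->D
  (1,6):dx=+6,dy=-7->D; (1,7):dx=+8,dy=+2->C; (2,3):dx=-8,dy=-12->C; (2,4):dx=-7,dy=-9->C
  (2,5):dx=-9,dy=-7->C; (2,6):dx=-4,dy=-11->C; (2,7):dx=-2,dy=-2->C; (3,4):dx=+1,dy=+3->C
  (3,5):dx=-1,dy=+5->D; (3,6):dx=+4,dy=+1->C; (3,7):dx=+6,dy=+10->C; (4,5):dx=-2,dy=+2->D
  (4,6):dx=+3,dy=-2->D; (4,7):dx=+5,dy=+7->C; (5,6):dx=+5,dy=-4->D; (5,7):dx=+7,dy=+5->C
  (6,7):dx=+2,dy=+9->C
Step 2: C = 13, D = 8, total pairs = 21.
Step 3: tau = (C - D)/(n(n-1)/2) = (13 - 8)/21 = 0.238095.
Step 4: Exact two-sided p-value (enumerate n! = 5040 permutations of y under H0): p = 0.561905.
Step 5: alpha = 0.05. fail to reject H0.

tau_b = 0.2381 (C=13, D=8), p = 0.561905, fail to reject H0.


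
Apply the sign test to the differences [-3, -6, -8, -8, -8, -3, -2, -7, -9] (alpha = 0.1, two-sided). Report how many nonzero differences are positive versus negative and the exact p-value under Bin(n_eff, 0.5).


Step 1: Discard zero differences. Original n = 9; n_eff = number of nonzero differences = 9.
Nonzero differences (with sign): -3, -6, -8, -8, -8, -3, -2, -7, -9
Step 2: Count signs: positive = 0, negative = 9.
Step 3: Under H0: P(positive) = 0.5, so the number of positives S ~ Bin(9, 0.5).
Step 4: Two-sided exact p-value = sum of Bin(9,0.5) probabilities at or below the observed probability = 0.003906.
Step 5: alpha = 0.1. reject H0.

n_eff = 9, pos = 0, neg = 9, p = 0.003906, reject H0.


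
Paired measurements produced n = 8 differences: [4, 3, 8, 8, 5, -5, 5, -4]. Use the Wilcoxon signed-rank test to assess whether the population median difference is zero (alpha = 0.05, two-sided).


Step 1: Drop any zero differences (none here) and take |d_i|.
|d| = [4, 3, 8, 8, 5, 5, 5, 4]
Step 2: Midrank |d_i| (ties get averaged ranks).
ranks: |4|->2.5, |3|->1, |8|->7.5, |8|->7.5, |5|->5, |5|->5, |5|->5, |4|->2.5
Step 3: Attach original signs; sum ranks with positive sign and with negative sign.
W+ = 2.5 + 1 + 7.5 + 7.5 + 5 + 5 = 28.5
W- = 5 + 2.5 = 7.5
(Check: W+ + W- = 36 should equal n(n+1)/2 = 36.)
Step 4: Test statistic W = min(W+, W-) = 7.5.
Step 5: Ties in |d|, so use the tie-corrected normal approximation.
        E[W] = n(n+1)/4 = 8*9/4 = 18.
        Tie groups: |d|=4 (t=2), |d|=5 (t=3), |d|=8 (t=2); sum(t^3 - t) = 36.
        Var[W] = n(n+1)(2n+1)/24 - sum(t^3-t)/48 = 1224/24 - 36/48 = 50.25.
        z = (W - E[W]) / sqrt(Var[W]) = (7.5 - 18) / 7.0887 = -1.4812.
        Two-sided p = 2*Phi(z) = 0.138546.
Step 6: alpha = 0.05. fail to reject H0.

W+ = 28.5, W- = 7.5, W = min = 7.5, p = 0.138546, fail to reject H0.


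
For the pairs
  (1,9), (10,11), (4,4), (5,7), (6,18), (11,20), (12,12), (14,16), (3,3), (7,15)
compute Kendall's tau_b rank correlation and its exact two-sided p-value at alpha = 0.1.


Step 1: Enumerate the 45 unordered pairs (i,j) with i<j and classify each by sign(x_j-x_i) * sign(y_j-y_i).
  (1,2):dx=+9,dy=+2->C; (1,3):dx=+3,dy=-5->D; (1,4):dx=+4,dy=-2->D; (1,5):dx=+5,dy=+9->C
  (1,6):dx=+10,dy=+11->C; (1,7):dx=+11,dy=+3->C; (1,8):dx=+13,dy=+7->C; (1,9):dx=+2,dy=-6->D
  (1,10):dx=+6,dy=+6->C; (2,3):dx=-6,dy=-7->C; (2,4):dx=-5,dy=-4->C; (2,5):dx=-4,dy=+7->D
  (2,6):dx=+1,dy=+9->C; (2,7):dx=+2,dy=+1->C; (2,8):dx=+4,dy=+5->C; (2,9):dx=-7,dy=-8->C
  (2,10):dx=-3,dy=+4->D; (3,4):dx=+1,dy=+3->C; (3,5):dx=+2,dy=+14->C; (3,6):dx=+7,dy=+16->C
  (3,7):dx=+8,dy=+8->C; (3,8):dx=+10,dy=+12->C; (3,9):dx=-1,dy=-1->C; (3,10):dx=+3,dy=+11->C
  (4,5):dx=+1,dy=+11->C; (4,6):dx=+6,dy=+13->C; (4,7):dx=+7,dy=+5->C; (4,8):dx=+9,dy=+9->C
  (4,9):dx=-2,dy=-4->C; (4,10):dx=+2,dy=+8->C; (5,6):dx=+5,dy=+2->C; (5,7):dx=+6,dy=-6->D
  (5,8):dx=+8,dy=-2->D; (5,9):dx=-3,dy=-15->C; (5,10):dx=+1,dy=-3->D; (6,7):dx=+1,dy=-8->D
  (6,8):dx=+3,dy=-4->D; (6,9):dx=-8,dy=-17->C; (6,10):dx=-4,dy=-5->C; (7,8):dx=+2,dy=+4->C
  (7,9):dx=-9,dy=-9->C; (7,10):dx=-5,dy=+3->D; (8,9):dx=-11,dy=-13->C; (8,10):dx=-7,dy=-1->C
  (9,10):dx=+4,dy=+12->C
Step 2: C = 34, D = 11, total pairs = 45.
Step 3: tau = (C - D)/(n(n-1)/2) = (34 - 11)/45 = 0.511111.
Step 4: Exact two-sided p-value (enumerate n! = 3628800 permutations of y under H0): p = 0.046623.
Step 5: alpha = 0.1. reject H0.

tau_b = 0.5111 (C=34, D=11), p = 0.046623, reject H0.


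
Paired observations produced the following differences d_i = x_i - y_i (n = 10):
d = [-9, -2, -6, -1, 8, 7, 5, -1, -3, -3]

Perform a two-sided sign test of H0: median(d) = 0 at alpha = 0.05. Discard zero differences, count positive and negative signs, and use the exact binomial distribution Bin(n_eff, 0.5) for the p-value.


Step 1: Discard zero differences. Original n = 10; n_eff = number of nonzero differences = 10.
Nonzero differences (with sign): -9, -2, -6, -1, +8, +7, +5, -1, -3, -3
Step 2: Count signs: positive = 3, negative = 7.
Step 3: Under H0: P(positive) = 0.5, so the number of positives S ~ Bin(10, 0.5).
Step 4: Two-sided exact p-value = sum of Bin(10,0.5) probabilities at or below the observed probability = 0.343750.
Step 5: alpha = 0.05. fail to reject H0.

n_eff = 10, pos = 3, neg = 7, p = 0.343750, fail to reject H0.


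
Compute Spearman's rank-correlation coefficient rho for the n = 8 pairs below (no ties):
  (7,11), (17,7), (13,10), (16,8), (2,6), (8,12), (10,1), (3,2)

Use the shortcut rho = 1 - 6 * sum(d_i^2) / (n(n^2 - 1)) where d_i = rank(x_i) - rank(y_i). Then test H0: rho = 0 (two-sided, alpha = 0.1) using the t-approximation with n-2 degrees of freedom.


Step 1: Rank x and y separately (midranks; no ties here).
rank(x): 7->3, 17->8, 13->6, 16->7, 2->1, 8->4, 10->5, 3->2
rank(y): 11->7, 7->4, 10->6, 8->5, 6->3, 12->8, 1->1, 2->2
Step 2: d_i = R_x(i) - R_y(i); compute d_i^2.
  (3-7)^2=16, (8-4)^2=16, (6-6)^2=0, (7-5)^2=4, (1-3)^2=4, (4-8)^2=16, (5-1)^2=16, (2-2)^2=0
sum(d^2) = 72.
Step 3: rho = 1 - 6*72 / (8*(8^2 - 1)) = 1 - 432/504 = 0.142857.
Step 4: Under H0, t = rho * sqrt((n-2)/(1-rho^2)) = 0.3536 ~ t(6).
Step 5: Two-sided p-value from the t-distribution with 6 df = 0.735765.
Step 6: alpha = 0.1. fail to reject H0.

rho = 0.1429, p = 0.735765, fail to reject H0 at alpha = 0.1.


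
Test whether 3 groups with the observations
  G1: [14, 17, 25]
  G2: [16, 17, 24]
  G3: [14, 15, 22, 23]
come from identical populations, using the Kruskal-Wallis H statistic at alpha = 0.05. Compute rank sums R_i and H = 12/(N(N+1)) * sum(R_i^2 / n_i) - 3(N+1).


Step 1: Combine all N = 10 observations and assign midranks.
sorted (value, group, rank): (14,G1,1.5), (14,G3,1.5), (15,G3,3), (16,G2,4), (17,G1,5.5), (17,G2,5.5), (22,G3,7), (23,G3,8), (24,G2,9), (25,G1,10)
Step 2: Sum ranks within each group.
R_1 = 17 (n_1 = 3)
R_2 = 18.5 (n_2 = 3)
R_3 = 19.5 (n_3 = 4)
Step 3: H = 12/(N(N+1)) * sum(R_i^2/n_i) - 3(N+1)
     = 12/(10*11) * (17^2/3 + 18.5^2/3 + 19.5^2/4) - 3*11
     = 0.109091 * 305.479 - 33
     = 0.325000.
Step 4: Ties present; correction factor C = 1 - 12/(10^3 - 10) = 0.987879. Corrected H = 0.325000 / 0.987879 = 0.328988.
Step 5: Under H0, H ~ chi^2(2); p-value = 0.848323.
Step 6: alpha = 0.05. fail to reject H0.

H = 0.3290, df = 2, p = 0.848323, fail to reject H0.


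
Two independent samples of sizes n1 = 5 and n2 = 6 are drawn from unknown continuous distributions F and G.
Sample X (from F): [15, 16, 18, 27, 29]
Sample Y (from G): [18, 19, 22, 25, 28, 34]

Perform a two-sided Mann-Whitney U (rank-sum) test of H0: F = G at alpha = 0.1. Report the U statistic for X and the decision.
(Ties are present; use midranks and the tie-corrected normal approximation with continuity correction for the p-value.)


Step 1: Combine and sort all 11 observations; assign midranks.
sorted (value, group): (15,X), (16,X), (18,X), (18,Y), (19,Y), (22,Y), (25,Y), (27,X), (28,Y), (29,X), (34,Y)
ranks: 15->1, 16->2, 18->3.5, 18->3.5, 19->5, 22->6, 25->7, 27->8, 28->9, 29->10, 34->11
Step 2: Rank sum for X: R1 = 1 + 2 + 3.5 + 8 + 10 = 24.5.
Step 3: U_X = R1 - n1(n1+1)/2 = 24.5 - 5*6/2 = 24.5 - 15 = 9.5.
       U_Y = n1*n2 - U_X = 30 - 9.5 = 20.5.
Step 4: Ties are present, so use the tie-corrected normal approximation (with continuity correction) for the p-value.
Step 5: p-value = 0.360216; compare to alpha = 0.1. fail to reject H0.

U_X = 9.5, p = 0.360216, fail to reject H0 at alpha = 0.1.


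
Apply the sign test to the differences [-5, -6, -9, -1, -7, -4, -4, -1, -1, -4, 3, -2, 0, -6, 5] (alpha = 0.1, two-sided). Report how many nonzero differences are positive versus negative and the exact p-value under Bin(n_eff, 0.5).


Step 1: Discard zero differences. Original n = 15; n_eff = number of nonzero differences = 14.
Nonzero differences (with sign): -5, -6, -9, -1, -7, -4, -4, -1, -1, -4, +3, -2, -6, +5
Step 2: Count signs: positive = 2, negative = 12.
Step 3: Under H0: P(positive) = 0.5, so the number of positives S ~ Bin(14, 0.5).
Step 4: Two-sided exact p-value = sum of Bin(14,0.5) probabilities at or below the observed probability = 0.012939.
Step 5: alpha = 0.1. reject H0.

n_eff = 14, pos = 2, neg = 12, p = 0.012939, reject H0.


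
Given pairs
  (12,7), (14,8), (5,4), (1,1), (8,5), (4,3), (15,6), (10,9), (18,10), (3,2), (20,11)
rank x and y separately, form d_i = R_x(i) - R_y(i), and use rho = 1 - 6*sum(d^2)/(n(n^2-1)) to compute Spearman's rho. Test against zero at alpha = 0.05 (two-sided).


Step 1: Rank x and y separately (midranks; no ties here).
rank(x): 12->7, 14->8, 5->4, 1->1, 8->5, 4->3, 15->9, 10->6, 18->10, 3->2, 20->11
rank(y): 7->7, 8->8, 4->4, 1->1, 5->5, 3->3, 6->6, 9->9, 10->10, 2->2, 11->11
Step 2: d_i = R_x(i) - R_y(i); compute d_i^2.
  (7-7)^2=0, (8-8)^2=0, (4-4)^2=0, (1-1)^2=0, (5-5)^2=0, (3-3)^2=0, (9-6)^2=9, (6-9)^2=9, (10-10)^2=0, (2-2)^2=0, (11-11)^2=0
sum(d^2) = 18.
Step 3: rho = 1 - 6*18 / (11*(11^2 - 1)) = 1 - 108/1320 = 0.918182.
Step 4: Under H0, t = rho * sqrt((n-2)/(1-rho^2)) = 6.9531 ~ t(9).
Step 5: Two-sided p-value from the t-distribution with 9 df = 0.000067.
Step 6: alpha = 0.05. reject H0.

rho = 0.9182, p = 0.000067, reject H0 at alpha = 0.05.


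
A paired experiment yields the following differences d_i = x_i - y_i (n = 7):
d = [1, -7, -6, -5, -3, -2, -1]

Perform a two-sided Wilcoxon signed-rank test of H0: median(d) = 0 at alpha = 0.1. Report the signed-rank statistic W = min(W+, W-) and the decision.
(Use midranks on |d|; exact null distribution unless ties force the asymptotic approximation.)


Step 1: Drop any zero differences (none here) and take |d_i|.
|d| = [1, 7, 6, 5, 3, 2, 1]
Step 2: Midrank |d_i| (ties get averaged ranks).
ranks: |1|->1.5, |7|->7, |6|->6, |5|->5, |3|->4, |2|->3, |1|->1.5
Step 3: Attach original signs; sum ranks with positive sign and with negative sign.
W+ = 1.5 = 1.5
W- = 7 + 6 + 5 + 4 + 3 + 1.5 = 26.5
(Check: W+ + W- = 28 should equal n(n+1)/2 = 28.)
Step 4: Test statistic W = min(W+, W-) = 1.5.
Step 5: Ties in |d|, so use the tie-corrected normal approximation.
        E[W] = n(n+1)/4 = 7*8/4 = 14.
        Tie groups: |d|=1 (t=2); sum(t^3 - t) = 6.
        Var[W] = n(n+1)(2n+1)/24 - sum(t^3-t)/48 = 840/24 - 6/48 = 34.875.
        z = (W - E[W]) / sqrt(Var[W]) = (1.5 - 14) / 5.9055 = -2.1167.
        Two-sided p = 2*Phi(z) = 0.034288.
Step 6: alpha = 0.1. reject H0.

W+ = 1.5, W- = 26.5, W = min = 1.5, p = 0.034288, reject H0.


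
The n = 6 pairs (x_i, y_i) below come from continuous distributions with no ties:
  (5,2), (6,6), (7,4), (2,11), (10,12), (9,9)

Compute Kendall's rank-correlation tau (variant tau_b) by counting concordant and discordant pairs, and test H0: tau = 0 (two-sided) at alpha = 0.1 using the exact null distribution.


Step 1: Enumerate the 15 unordered pairs (i,j) with i<j and classify each by sign(x_j-x_i) * sign(y_j-y_i).
  (1,2):dx=+1,dy=+4->C; (1,3):dx=+2,dy=+2->C; (1,4):dx=-3,dy=+9->D; (1,5):dx=+5,dy=+10->C
  (1,6):dx=+4,dy=+7->C; (2,3):dx=+1,dy=-2->D; (2,4):dx=-4,dy=+5->D; (2,5):dx=+4,dy=+6->C
  (2,6):dx=+3,dy=+3->C; (3,4):dx=-5,dy=+7->D; (3,5):dx=+3,dy=+8->C; (3,6):dx=+2,dy=+5->C
  (4,5):dx=+8,dy=+1->C; (4,6):dx=+7,dy=-2->D; (5,6):dx=-1,dy=-3->C
Step 2: C = 10, D = 5, total pairs = 15.
Step 3: tau = (C - D)/(n(n-1)/2) = (10 - 5)/15 = 0.333333.
Step 4: Exact two-sided p-value (enumerate n! = 720 permutations of y under H0): p = 0.469444.
Step 5: alpha = 0.1. fail to reject H0.

tau_b = 0.3333 (C=10, D=5), p = 0.469444, fail to reject H0.


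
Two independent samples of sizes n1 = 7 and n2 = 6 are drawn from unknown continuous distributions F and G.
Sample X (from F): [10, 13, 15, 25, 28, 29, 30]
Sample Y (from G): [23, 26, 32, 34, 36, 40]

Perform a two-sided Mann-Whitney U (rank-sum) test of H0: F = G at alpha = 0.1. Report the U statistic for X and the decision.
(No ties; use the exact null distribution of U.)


Step 1: Combine and sort all 13 observations; assign midranks.
sorted (value, group): (10,X), (13,X), (15,X), (23,Y), (25,X), (26,Y), (28,X), (29,X), (30,X), (32,Y), (34,Y), (36,Y), (40,Y)
ranks: 10->1, 13->2, 15->3, 23->4, 25->5, 26->6, 28->7, 29->8, 30->9, 32->10, 34->11, 36->12, 40->13
Step 2: Rank sum for X: R1 = 1 + 2 + 3 + 5 + 7 + 8 + 9 = 35.
Step 3: U_X = R1 - n1(n1+1)/2 = 35 - 7*8/2 = 35 - 28 = 7.
       U_Y = n1*n2 - U_X = 42 - 7 = 35.
Step 4: No ties, so the exact null distribution of U (based on enumerating the C(13,7) = 1716 equally likely rank assignments) gives the two-sided p-value.
Step 5: p-value = 0.051282; compare to alpha = 0.1. reject H0.

U_X = 7, p = 0.051282, reject H0 at alpha = 0.1.


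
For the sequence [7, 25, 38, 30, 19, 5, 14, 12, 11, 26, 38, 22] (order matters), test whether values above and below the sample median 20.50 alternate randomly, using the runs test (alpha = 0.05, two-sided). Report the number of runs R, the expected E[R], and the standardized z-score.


Step 1: Compute median = 20.50; label A = above, B = below.
Labels in order: BAAABBBBBAAA  (n_A = 6, n_B = 6)
Step 2: Count runs R = 4.
Step 3: Under H0 (random ordering), E[R] = 2*n_A*n_B/(n_A+n_B) + 1 = 2*6*6/12 + 1 = 7.0000.
        Var[R] = 2*n_A*n_B*(2*n_A*n_B - n_A - n_B) / ((n_A+n_B)^2 * (n_A+n_B-1)) = 4320/1584 = 2.7273.
        SD[R] = 1.6514.
Step 4: Continuity-corrected z = (R + 0.5 - E[R]) / SD[R] = (4 + 0.5 - 7.0000) / 1.6514 = -1.5138.
Step 5: Two-sided p-value via normal approximation = 2*(1 - Phi(|z|)) = 0.130070.
Step 6: alpha = 0.05. fail to reject H0.

R = 4, z = -1.5138, p = 0.130070, fail to reject H0.


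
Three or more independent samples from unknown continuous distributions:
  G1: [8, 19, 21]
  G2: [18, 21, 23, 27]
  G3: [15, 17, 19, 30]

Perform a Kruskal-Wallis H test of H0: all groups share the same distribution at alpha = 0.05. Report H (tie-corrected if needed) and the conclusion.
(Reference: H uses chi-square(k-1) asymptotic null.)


Step 1: Combine all N = 11 observations and assign midranks.
sorted (value, group, rank): (8,G1,1), (15,G3,2), (17,G3,3), (18,G2,4), (19,G1,5.5), (19,G3,5.5), (21,G1,7.5), (21,G2,7.5), (23,G2,9), (27,G2,10), (30,G3,11)
Step 2: Sum ranks within each group.
R_1 = 14 (n_1 = 3)
R_2 = 30.5 (n_2 = 4)
R_3 = 21.5 (n_3 = 4)
Step 3: H = 12/(N(N+1)) * sum(R_i^2/n_i) - 3(N+1)
     = 12/(11*12) * (14^2/3 + 30.5^2/4 + 21.5^2/4) - 3*12
     = 0.090909 * 413.458 - 36
     = 1.587121.
Step 4: Ties present; correction factor C = 1 - 12/(11^3 - 11) = 0.990909. Corrected H = 1.587121 / 0.990909 = 1.601682.
Step 5: Under H0, H ~ chi^2(2); p-value = 0.448951.
Step 6: alpha = 0.05. fail to reject H0.

H = 1.6017, df = 2, p = 0.448951, fail to reject H0.


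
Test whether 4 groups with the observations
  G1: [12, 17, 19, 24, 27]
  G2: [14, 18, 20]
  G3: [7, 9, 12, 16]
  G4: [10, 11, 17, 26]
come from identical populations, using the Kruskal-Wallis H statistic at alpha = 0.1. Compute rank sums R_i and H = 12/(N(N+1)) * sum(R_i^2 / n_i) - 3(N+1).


Step 1: Combine all N = 16 observations and assign midranks.
sorted (value, group, rank): (7,G3,1), (9,G3,2), (10,G4,3), (11,G4,4), (12,G1,5.5), (12,G3,5.5), (14,G2,7), (16,G3,8), (17,G1,9.5), (17,G4,9.5), (18,G2,11), (19,G1,12), (20,G2,13), (24,G1,14), (26,G4,15), (27,G1,16)
Step 2: Sum ranks within each group.
R_1 = 57 (n_1 = 5)
R_2 = 31 (n_2 = 3)
R_3 = 16.5 (n_3 = 4)
R_4 = 31.5 (n_4 = 4)
Step 3: H = 12/(N(N+1)) * sum(R_i^2/n_i) - 3(N+1)
     = 12/(16*17) * (57^2/5 + 31^2/3 + 16.5^2/4 + 31.5^2/4) - 3*17
     = 0.044118 * 1286.26 - 51
     = 5.746691.
Step 4: Ties present; correction factor C = 1 - 12/(16^3 - 16) = 0.997059. Corrected H = 5.746691 / 0.997059 = 5.763643.
Step 5: Under H0, H ~ chi^2(3); p-value = 0.123693.
Step 6: alpha = 0.1. fail to reject H0.

H = 5.7636, df = 3, p = 0.123693, fail to reject H0.


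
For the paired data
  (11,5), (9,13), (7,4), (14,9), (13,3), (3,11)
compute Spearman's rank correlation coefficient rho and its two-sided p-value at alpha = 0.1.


Step 1: Rank x and y separately (midranks; no ties here).
rank(x): 11->4, 9->3, 7->2, 14->6, 13->5, 3->1
rank(y): 5->3, 13->6, 4->2, 9->4, 3->1, 11->5
Step 2: d_i = R_x(i) - R_y(i); compute d_i^2.
  (4-3)^2=1, (3-6)^2=9, (2-2)^2=0, (6-4)^2=4, (5-1)^2=16, (1-5)^2=16
sum(d^2) = 46.
Step 3: rho = 1 - 6*46 / (6*(6^2 - 1)) = 1 - 276/210 = -0.314286.
Step 4: Under H0, t = rho * sqrt((n-2)/(1-rho^2)) = -0.6621 ~ t(4).
Step 5: Two-sided p-value from the t-distribution with 4 df = 0.544093.
Step 6: alpha = 0.1. fail to reject H0.

rho = -0.3143, p = 0.544093, fail to reject H0 at alpha = 0.1.


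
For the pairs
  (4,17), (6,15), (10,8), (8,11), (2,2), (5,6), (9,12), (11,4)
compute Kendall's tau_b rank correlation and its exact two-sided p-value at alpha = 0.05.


Step 1: Enumerate the 28 unordered pairs (i,j) with i<j and classify each by sign(x_j-x_i) * sign(y_j-y_i).
  (1,2):dx=+2,dy=-2->D; (1,3):dx=+6,dy=-9->D; (1,4):dx=+4,dy=-6->D; (1,5):dx=-2,dy=-15->C
  (1,6):dx=+1,dy=-11->D; (1,7):dx=+5,dy=-5->D; (1,8):dx=+7,dy=-13->D; (2,3):dx=+4,dy=-7->D
  (2,4):dx=+2,dy=-4->D; (2,5):dx=-4,dy=-13->C; (2,6):dx=-1,dy=-9->C; (2,7):dx=+3,dy=-3->D
  (2,8):dx=+5,dy=-11->D; (3,4):dx=-2,dy=+3->D; (3,5):dx=-8,dy=-6->C; (3,6):dx=-5,dy=-2->C
  (3,7):dx=-1,dy=+4->D; (3,8):dx=+1,dy=-4->D; (4,5):dx=-6,dy=-9->C; (4,6):dx=-3,dy=-5->C
  (4,7):dx=+1,dy=+1->C; (4,8):dx=+3,dy=-7->D; (5,6):dx=+3,dy=+4->C; (5,7):dx=+7,dy=+10->C
  (5,8):dx=+9,dy=+2->C; (6,7):dx=+4,dy=+6->C; (6,8):dx=+6,dy=-2->D; (7,8):dx=+2,dy=-8->D
Step 2: C = 12, D = 16, total pairs = 28.
Step 3: tau = (C - D)/(n(n-1)/2) = (12 - 16)/28 = -0.142857.
Step 4: Exact two-sided p-value (enumerate n! = 40320 permutations of y under H0): p = 0.719544.
Step 5: alpha = 0.05. fail to reject H0.

tau_b = -0.1429 (C=12, D=16), p = 0.719544, fail to reject H0.


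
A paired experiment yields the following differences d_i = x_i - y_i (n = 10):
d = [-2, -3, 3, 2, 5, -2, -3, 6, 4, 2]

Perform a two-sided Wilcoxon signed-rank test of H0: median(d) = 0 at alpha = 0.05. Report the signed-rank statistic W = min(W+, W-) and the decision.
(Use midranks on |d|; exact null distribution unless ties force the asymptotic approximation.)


Step 1: Drop any zero differences (none here) and take |d_i|.
|d| = [2, 3, 3, 2, 5, 2, 3, 6, 4, 2]
Step 2: Midrank |d_i| (ties get averaged ranks).
ranks: |2|->2.5, |3|->6, |3|->6, |2|->2.5, |5|->9, |2|->2.5, |3|->6, |6|->10, |4|->8, |2|->2.5
Step 3: Attach original signs; sum ranks with positive sign and with negative sign.
W+ = 6 + 2.5 + 9 + 10 + 8 + 2.5 = 38
W- = 2.5 + 6 + 2.5 + 6 = 17
(Check: W+ + W- = 55 should equal n(n+1)/2 = 55.)
Step 4: Test statistic W = min(W+, W-) = 17.
Step 5: Ties in |d|, so use the tie-corrected normal approximation.
        E[W] = n(n+1)/4 = 10*11/4 = 27.5.
        Tie groups: |d|=2 (t=4), |d|=3 (t=3); sum(t^3 - t) = 84.
        Var[W] = n(n+1)(2n+1)/24 - sum(t^3-t)/48 = 2310/24 - 84/48 = 94.5.
        z = (W - E[W]) / sqrt(Var[W]) = (17 - 27.5) / 9.7211 = -1.0801.
        Two-sided p = 2*Phi(z) = 0.280087.
Step 6: alpha = 0.05. fail to reject H0.

W+ = 38, W- = 17, W = min = 17, p = 0.280087, fail to reject H0.


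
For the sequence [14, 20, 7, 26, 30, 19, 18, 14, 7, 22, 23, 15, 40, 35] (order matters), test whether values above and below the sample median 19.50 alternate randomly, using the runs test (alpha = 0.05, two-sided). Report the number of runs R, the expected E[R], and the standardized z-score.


Step 1: Compute median = 19.50; label A = above, B = below.
Labels in order: BABAABBBBAABAA  (n_A = 7, n_B = 7)
Step 2: Count runs R = 8.
Step 3: Under H0 (random ordering), E[R] = 2*n_A*n_B/(n_A+n_B) + 1 = 2*7*7/14 + 1 = 8.0000.
        Var[R] = 2*n_A*n_B*(2*n_A*n_B - n_A - n_B) / ((n_A+n_B)^2 * (n_A+n_B-1)) = 8232/2548 = 3.2308.
        SD[R] = 1.7974.
Step 4: R = E[R], so z = 0 with no continuity correction.
Step 5: Two-sided p-value via normal approximation = 2*(1 - Phi(|z|)) = 1.000000.
Step 6: alpha = 0.05. fail to reject H0.

R = 8, z = 0.0000, p = 1.000000, fail to reject H0.


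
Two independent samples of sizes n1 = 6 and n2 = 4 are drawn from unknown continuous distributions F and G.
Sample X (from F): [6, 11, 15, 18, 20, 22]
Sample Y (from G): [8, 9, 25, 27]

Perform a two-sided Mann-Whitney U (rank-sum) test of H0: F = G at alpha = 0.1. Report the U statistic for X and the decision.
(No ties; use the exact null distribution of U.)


Step 1: Combine and sort all 10 observations; assign midranks.
sorted (value, group): (6,X), (8,Y), (9,Y), (11,X), (15,X), (18,X), (20,X), (22,X), (25,Y), (27,Y)
ranks: 6->1, 8->2, 9->3, 11->4, 15->5, 18->6, 20->7, 22->8, 25->9, 27->10
Step 2: Rank sum for X: R1 = 1 + 4 + 5 + 6 + 7 + 8 = 31.
Step 3: U_X = R1 - n1(n1+1)/2 = 31 - 6*7/2 = 31 - 21 = 10.
       U_Y = n1*n2 - U_X = 24 - 10 = 14.
Step 4: No ties, so the exact null distribution of U (based on enumerating the C(10,6) = 210 equally likely rank assignments) gives the two-sided p-value.
Step 5: p-value = 0.761905; compare to alpha = 0.1. fail to reject H0.

U_X = 10, p = 0.761905, fail to reject H0 at alpha = 0.1.


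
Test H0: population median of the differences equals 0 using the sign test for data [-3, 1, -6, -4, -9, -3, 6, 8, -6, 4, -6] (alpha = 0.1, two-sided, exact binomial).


Step 1: Discard zero differences. Original n = 11; n_eff = number of nonzero differences = 11.
Nonzero differences (with sign): -3, +1, -6, -4, -9, -3, +6, +8, -6, +4, -6
Step 2: Count signs: positive = 4, negative = 7.
Step 3: Under H0: P(positive) = 0.5, so the number of positives S ~ Bin(11, 0.5).
Step 4: Two-sided exact p-value = sum of Bin(11,0.5) probabilities at or below the observed probability = 0.548828.
Step 5: alpha = 0.1. fail to reject H0.

n_eff = 11, pos = 4, neg = 7, p = 0.548828, fail to reject H0.


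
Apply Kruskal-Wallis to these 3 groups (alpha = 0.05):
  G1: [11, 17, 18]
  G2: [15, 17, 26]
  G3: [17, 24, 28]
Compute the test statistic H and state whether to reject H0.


Step 1: Combine all N = 9 observations and assign midranks.
sorted (value, group, rank): (11,G1,1), (15,G2,2), (17,G1,4), (17,G2,4), (17,G3,4), (18,G1,6), (24,G3,7), (26,G2,8), (28,G3,9)
Step 2: Sum ranks within each group.
R_1 = 11 (n_1 = 3)
R_2 = 14 (n_2 = 3)
R_3 = 20 (n_3 = 3)
Step 3: H = 12/(N(N+1)) * sum(R_i^2/n_i) - 3(N+1)
     = 12/(9*10) * (11^2/3 + 14^2/3 + 20^2/3) - 3*10
     = 0.133333 * 239 - 30
     = 1.866667.
Step 4: Ties present; correction factor C = 1 - 24/(9^3 - 9) = 0.966667. Corrected H = 1.866667 / 0.966667 = 1.931034.
Step 5: Under H0, H ~ chi^2(2); p-value = 0.380786.
Step 6: alpha = 0.05. fail to reject H0.

H = 1.9310, df = 2, p = 0.380786, fail to reject H0.


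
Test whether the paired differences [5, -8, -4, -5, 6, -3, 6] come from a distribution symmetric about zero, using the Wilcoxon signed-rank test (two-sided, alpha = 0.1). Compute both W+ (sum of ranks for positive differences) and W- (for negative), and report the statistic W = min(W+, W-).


Step 1: Drop any zero differences (none here) and take |d_i|.
|d| = [5, 8, 4, 5, 6, 3, 6]
Step 2: Midrank |d_i| (ties get averaged ranks).
ranks: |5|->3.5, |8|->7, |4|->2, |5|->3.5, |6|->5.5, |3|->1, |6|->5.5
Step 3: Attach original signs; sum ranks with positive sign and with negative sign.
W+ = 3.5 + 5.5 + 5.5 = 14.5
W- = 7 + 2 + 3.5 + 1 = 13.5
(Check: W+ + W- = 28 should equal n(n+1)/2 = 28.)
Step 4: Test statistic W = min(W+, W-) = 13.5.
Step 5: Ties in |d|, so use the tie-corrected normal approximation.
        E[W] = n(n+1)/4 = 7*8/4 = 14.
        Tie groups: |d|=5 (t=2), |d|=6 (t=2); sum(t^3 - t) = 12.
        Var[W] = n(n+1)(2n+1)/24 - sum(t^3-t)/48 = 840/24 - 12/48 = 34.75.
        z = (W - E[W]) / sqrt(Var[W]) = (13.5 - 14) / 5.8949 = -0.0848.
        Two-sided p = 2*Phi(z) = 0.932405.
Step 6: alpha = 0.1. fail to reject H0.

W+ = 14.5, W- = 13.5, W = min = 13.5, p = 0.932405, fail to reject H0.


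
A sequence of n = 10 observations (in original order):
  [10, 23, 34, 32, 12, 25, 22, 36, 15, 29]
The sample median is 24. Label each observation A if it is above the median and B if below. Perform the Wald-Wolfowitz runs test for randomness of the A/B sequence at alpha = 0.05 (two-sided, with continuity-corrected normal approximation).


Step 1: Compute median = 24; label A = above, B = below.
Labels in order: BBAABABABA  (n_A = 5, n_B = 5)
Step 2: Count runs R = 8.
Step 3: Under H0 (random ordering), E[R] = 2*n_A*n_B/(n_A+n_B) + 1 = 2*5*5/10 + 1 = 6.0000.
        Var[R] = 2*n_A*n_B*(2*n_A*n_B - n_A - n_B) / ((n_A+n_B)^2 * (n_A+n_B-1)) = 2000/900 = 2.2222.
        SD[R] = 1.4907.
Step 4: Continuity-corrected z = (R - 0.5 - E[R]) / SD[R] = (8 - 0.5 - 6.0000) / 1.4907 = 1.0062.
Step 5: Two-sided p-value via normal approximation = 2*(1 - Phi(|z|)) = 0.314305.
Step 6: alpha = 0.05. fail to reject H0.

R = 8, z = 1.0062, p = 0.314305, fail to reject H0.


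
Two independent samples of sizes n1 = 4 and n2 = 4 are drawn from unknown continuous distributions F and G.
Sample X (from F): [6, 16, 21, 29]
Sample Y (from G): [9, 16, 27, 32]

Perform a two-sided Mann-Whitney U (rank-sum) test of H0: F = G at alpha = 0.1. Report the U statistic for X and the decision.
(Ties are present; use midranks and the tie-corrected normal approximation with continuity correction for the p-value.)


Step 1: Combine and sort all 8 observations; assign midranks.
sorted (value, group): (6,X), (9,Y), (16,X), (16,Y), (21,X), (27,Y), (29,X), (32,Y)
ranks: 6->1, 9->2, 16->3.5, 16->3.5, 21->5, 27->6, 29->7, 32->8
Step 2: Rank sum for X: R1 = 1 + 3.5 + 5 + 7 = 16.5.
Step 3: U_X = R1 - n1(n1+1)/2 = 16.5 - 4*5/2 = 16.5 - 10 = 6.5.
       U_Y = n1*n2 - U_X = 16 - 6.5 = 9.5.
Step 4: Ties are present, so use the tie-corrected normal approximation (with continuity correction) for the p-value.
Step 5: p-value = 0.771503; compare to alpha = 0.1. fail to reject H0.

U_X = 6.5, p = 0.771503, fail to reject H0 at alpha = 0.1.


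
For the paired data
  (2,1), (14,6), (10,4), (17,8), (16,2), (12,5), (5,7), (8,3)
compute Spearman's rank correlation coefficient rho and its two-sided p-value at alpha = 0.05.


Step 1: Rank x and y separately (midranks; no ties here).
rank(x): 2->1, 14->6, 10->4, 17->8, 16->7, 12->5, 5->2, 8->3
rank(y): 1->1, 6->6, 4->4, 8->8, 2->2, 5->5, 7->7, 3->3
Step 2: d_i = R_x(i) - R_y(i); compute d_i^2.
  (1-1)^2=0, (6-6)^2=0, (4-4)^2=0, (8-8)^2=0, (7-2)^2=25, (5-5)^2=0, (2-7)^2=25, (3-3)^2=0
sum(d^2) = 50.
Step 3: rho = 1 - 6*50 / (8*(8^2 - 1)) = 1 - 300/504 = 0.404762.
Step 4: Under H0, t = rho * sqrt((n-2)/(1-rho^2)) = 1.0842 ~ t(6).
Step 5: Two-sided p-value from the t-distribution with 6 df = 0.319889.
Step 6: alpha = 0.05. fail to reject H0.

rho = 0.4048, p = 0.319889, fail to reject H0 at alpha = 0.05.


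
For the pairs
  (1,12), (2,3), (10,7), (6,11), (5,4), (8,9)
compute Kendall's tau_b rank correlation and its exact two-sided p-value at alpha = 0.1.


Step 1: Enumerate the 15 unordered pairs (i,j) with i<j and classify each by sign(x_j-x_i) * sign(y_j-y_i).
  (1,2):dx=+1,dy=-9->D; (1,3):dx=+9,dy=-5->D; (1,4):dx=+5,dy=-1->D; (1,5):dx=+4,dy=-8->D
  (1,6):dx=+7,dy=-3->D; (2,3):dx=+8,dy=+4->C; (2,4):dx=+4,dy=+8->C; (2,5):dx=+3,dy=+1->C
  (2,6):dx=+6,dy=+6->C; (3,4):dx=-4,dy=+4->D; (3,5):dx=-5,dy=-3->C; (3,6):dx=-2,dy=+2->D
  (4,5):dx=-1,dy=-7->C; (4,6):dx=+2,dy=-2->D; (5,6):dx=+3,dy=+5->C
Step 2: C = 7, D = 8, total pairs = 15.
Step 3: tau = (C - D)/(n(n-1)/2) = (7 - 8)/15 = -0.066667.
Step 4: Exact two-sided p-value (enumerate n! = 720 permutations of y under H0): p = 1.000000.
Step 5: alpha = 0.1. fail to reject H0.

tau_b = -0.0667 (C=7, D=8), p = 1.000000, fail to reject H0.


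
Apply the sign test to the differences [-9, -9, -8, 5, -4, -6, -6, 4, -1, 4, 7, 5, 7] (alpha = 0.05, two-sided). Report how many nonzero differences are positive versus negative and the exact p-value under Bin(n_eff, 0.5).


Step 1: Discard zero differences. Original n = 13; n_eff = number of nonzero differences = 13.
Nonzero differences (with sign): -9, -9, -8, +5, -4, -6, -6, +4, -1, +4, +7, +5, +7
Step 2: Count signs: positive = 6, negative = 7.
Step 3: Under H0: P(positive) = 0.5, so the number of positives S ~ Bin(13, 0.5).
Step 4: Two-sided exact p-value = sum of Bin(13,0.5) probabilities at or below the observed probability = 1.000000.
Step 5: alpha = 0.05. fail to reject H0.

n_eff = 13, pos = 6, neg = 7, p = 1.000000, fail to reject H0.


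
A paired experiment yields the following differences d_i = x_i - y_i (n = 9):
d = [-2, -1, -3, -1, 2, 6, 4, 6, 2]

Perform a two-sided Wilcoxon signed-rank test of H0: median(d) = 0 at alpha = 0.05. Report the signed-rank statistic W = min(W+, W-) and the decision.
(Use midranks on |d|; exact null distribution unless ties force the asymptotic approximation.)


Step 1: Drop any zero differences (none here) and take |d_i|.
|d| = [2, 1, 3, 1, 2, 6, 4, 6, 2]
Step 2: Midrank |d_i| (ties get averaged ranks).
ranks: |2|->4, |1|->1.5, |3|->6, |1|->1.5, |2|->4, |6|->8.5, |4|->7, |6|->8.5, |2|->4
Step 3: Attach original signs; sum ranks with positive sign and with negative sign.
W+ = 4 + 8.5 + 7 + 8.5 + 4 = 32
W- = 4 + 1.5 + 6 + 1.5 = 13
(Check: W+ + W- = 45 should equal n(n+1)/2 = 45.)
Step 4: Test statistic W = min(W+, W-) = 13.
Step 5: Ties in |d|, so use the tie-corrected normal approximation.
        E[W] = n(n+1)/4 = 9*10/4 = 22.5.
        Tie groups: |d|=1 (t=2), |d|=2 (t=3), |d|=6 (t=2); sum(t^3 - t) = 36.
        Var[W] = n(n+1)(2n+1)/24 - sum(t^3-t)/48 = 1710/24 - 36/48 = 70.5.
        z = (W - E[W]) / sqrt(Var[W]) = (13 - 22.5) / 8.3964 = -1.1314.
        Two-sided p = 2*Phi(z) = 0.257873.
Step 6: alpha = 0.05. fail to reject H0.

W+ = 32, W- = 13, W = min = 13, p = 0.257873, fail to reject H0.
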